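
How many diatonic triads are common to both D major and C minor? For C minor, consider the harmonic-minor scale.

Diatonic triads of D major: D major (I), E minor (ii), F# minor (iii), G major (IV), A major (V), B minor (vi), C# diminished (vii°).
Diatonic triads of C minor (harmonic minor): C minor (i), D diminished (ii°), Eb augmented (III+), F minor (iv), G major (V), Ab major (VI), B diminished (vii°).
Matching root and quality in both lists: G major.
That gives 1 common triad.

1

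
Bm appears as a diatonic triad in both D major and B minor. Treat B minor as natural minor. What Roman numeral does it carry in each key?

The scale of D major is D E F# G A B C#; B is degree 6, and the triad built there (B-D-F#) is minor, so it is vi.
The scale of B minor (natural minor) is B C# D E F# G A; B is degree 1, and the triad built there (B-D-F#) is minor, so it is i.

vi in D major; i in B minor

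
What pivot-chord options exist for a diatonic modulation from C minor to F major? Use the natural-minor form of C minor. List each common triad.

Triads in C minor (natural minor): C minor (i), D diminished (ii°), E♭ major (III), F minor (iv), G minor (v), A♭ major (VI), B♭ major (VII).
Triads in F major: F major (I), G minor (ii), A minor (iii), B♭ major (IV), C major (V), D minor (vi), E diminished (vii°).
Shared triads with their functions: G minor (v in C minor, ii in F major); B♭ major (VII in C minor, IV in F major).

Gm, B♭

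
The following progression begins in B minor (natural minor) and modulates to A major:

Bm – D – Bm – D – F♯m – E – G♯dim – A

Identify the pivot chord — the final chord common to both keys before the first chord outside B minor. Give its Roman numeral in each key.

F♯m — v in B minor, vi in A major

Chords diatonic to B minor: Bm, C♯dim, D, Em, F♯m, G, A.
Reading the progression, the first chord not in that set is E, so the modulation leaves B minor there.
The chord immediately before E is F♯m, which is diatonic to both keys: v in B minor and vi in A major.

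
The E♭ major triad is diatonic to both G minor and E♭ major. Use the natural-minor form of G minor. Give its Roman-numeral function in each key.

VI in G minor; I in E♭ major

The scale of G minor (natural minor) is G A B♭ C D E♭ F; E♭ is degree 6, and the triad built there (E♭-G-B♭) is major, so it is VI.
The scale of E♭ major is E♭ F G A♭ B♭ C D; E♭ is degree 1, and the triad built there (E♭-G-B♭) is major, so it is I.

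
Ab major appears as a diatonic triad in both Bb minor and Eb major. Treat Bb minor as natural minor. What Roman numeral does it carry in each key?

The scale of Bb minor (natural minor) is Bb C Db Eb F Gb Ab; Ab is degree 7, and the triad built there (Ab-C-Eb) is major, so it is VII.
The scale of Eb major is Eb F G Ab Bb C D; Ab is degree 4, and the triad built there (Ab-C-Eb) is major, so it is IV.

VII in Bb minor; IV in Eb major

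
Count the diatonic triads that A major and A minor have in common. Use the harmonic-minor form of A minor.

Diatonic triads of A major: A major (I), B minor (ii), C# minor (iii), D major (IV), E major (V), F# minor (vi), G# diminished (vii°).
Diatonic triads of A minor (harmonic minor): A minor (i), B diminished (ii°), C augmented (III+), D minor (iv), E major (V), F major (VI), G# diminished (vii°).
Matching root and quality in both lists: E major, G# diminished.
That gives 2 common triads.

2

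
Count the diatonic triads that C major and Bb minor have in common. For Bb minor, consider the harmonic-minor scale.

Diatonic triads of C major: C (I), Dm (ii), Em (iii), F (IV), G (V), Am (vi), Bdim (vii°).
Diatonic triads of Bb minor (harmonic minor): Bbm (i), Cdim (ii°), Dbaug (III+), Ebm (iv), F (V), Gb (VI), Adim (vii°).
Matching root and quality in both lists: F.
That gives 1 common triad.

1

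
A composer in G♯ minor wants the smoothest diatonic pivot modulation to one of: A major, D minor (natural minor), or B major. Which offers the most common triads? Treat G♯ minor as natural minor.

B major

Triads of G♯ minor (natural minor): G♯ minor (i), A♯ diminished (ii°), B major (III), C♯ minor (iv), D♯ minor (v), E major (VI), F♯ major (VII).
A major shares 2: C♯m, E.
D minor (natural minor) shares 0: none.
B major shares 7: G♯m, A♯dim, B, C♯m, D♯m, E, F♯.
The most common triads (7) are shared with B major.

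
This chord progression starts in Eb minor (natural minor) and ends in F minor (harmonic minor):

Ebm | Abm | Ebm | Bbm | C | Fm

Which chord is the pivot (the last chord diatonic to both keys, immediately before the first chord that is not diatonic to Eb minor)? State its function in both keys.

Bbm — v in Eb minor, iv in F minor

Chords diatonic to Eb minor: Ebm, Fdim, Gb, Abm, Bbm, Cb, Db.
Reading the progression, the first chord not in that set is C, so the modulation leaves Eb minor there.
The chord immediately before C is Bbm, which is diatonic to both keys: v in Eb minor and iv in F minor.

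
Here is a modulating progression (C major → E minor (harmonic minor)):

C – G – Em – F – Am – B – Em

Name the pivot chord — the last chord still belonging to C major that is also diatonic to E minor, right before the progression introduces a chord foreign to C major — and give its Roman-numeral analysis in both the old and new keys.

Am — vi in C major, iv in E minor

Chords diatonic to C major: C, Dm, Em, F, G, Am, Bdim.
Reading the progression, the first chord not in that set is B, so the modulation leaves C major there.
The chord immediately before B is Am, which is diatonic to both keys: vi in C major and iv in E minor.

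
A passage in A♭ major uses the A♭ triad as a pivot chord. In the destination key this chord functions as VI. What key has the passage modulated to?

The numeral VI denotes a major triad on scale degree 6. With A♭ on degree 6, the tonic of the new key is C.
Degree 6 carries a major triad in minor keys, so the destination is C minor.
Check: the diatonic triads of C minor (natural minor) are Cm (i), Ddim (ii°), E♭ (III), Fm (iv), Gm (v), A♭ (VI), B♭ (VII) — A♭ is indeed VI.

C minor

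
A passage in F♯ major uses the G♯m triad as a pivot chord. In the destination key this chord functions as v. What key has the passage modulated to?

C♯ minor

The numeral v denotes a minor triad on scale degree 5. With G♯ on degree 5, the tonic of the new key is C♯.
Degree 5 carries a minor triad in natural-minor keys, so the destination is C♯ minor.
Check: the diatonic triads of C♯ minor (natural minor) are C♯m (i), D♯dim (ii°), E (III), F♯m (iv), G♯m (v), A (VI), B (VII) — G♯m is indeed v.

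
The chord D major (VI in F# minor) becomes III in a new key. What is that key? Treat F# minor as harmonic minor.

B minor

The numeral III denotes a major triad on scale degree 3. With D on degree 3, the tonic of the new key is B.
Degree 3 carries a major triad in natural-minor keys, so the destination is B minor.
Check: the diatonic triads of B minor (natural minor) are Bm (i), C#dim (ii°), D (III), Em (iv), F#m (v), G (VI), A (VII) — D major is indeed III.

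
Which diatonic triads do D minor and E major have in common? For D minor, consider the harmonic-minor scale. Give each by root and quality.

Triads in D minor (harmonic minor): D minor (i), E diminished (ii°), F augmented (III+), G minor (iv), A major (V), B♭ major (VI), C♯ diminished (vii°).
Triads in E major: E major (I), F♯ minor (ii), G♯ minor (iii), A major (IV), B major (V), C♯ minor (vi), D♯ diminished (vii°).
Shared triads with their functions: A major (V in D minor, IV in E major).

A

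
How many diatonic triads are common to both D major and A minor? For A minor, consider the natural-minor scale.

2

Diatonic triads of D major: D major (I), E minor (ii), F# minor (iii), G major (IV), A major (V), B minor (vi), C# diminished (vii°).
Diatonic triads of A minor (natural minor): A minor (i), B diminished (ii°), C major (III), D minor (iv), E minor (v), F major (VI), G major (VII).
Matching root and quality in both lists: E minor, G major.
That gives 2 common triads.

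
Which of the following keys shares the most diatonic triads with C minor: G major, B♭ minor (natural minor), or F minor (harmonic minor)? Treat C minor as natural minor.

Triads of C minor (natural minor): C minor (i), D diminished (ii°), E♭ major (III), F minor (iv), G minor (v), A♭ major (VI), B♭ major (VII).
G major shares 0: none.
B♭ minor (natural minor) shares 2: Fm, A♭.
F minor (harmonic minor) shares 1: Fm.
The most common triads (2) are shared with B♭ minor.

B♭ minor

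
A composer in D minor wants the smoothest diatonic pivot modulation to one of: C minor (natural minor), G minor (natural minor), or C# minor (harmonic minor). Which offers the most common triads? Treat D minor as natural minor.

G minor

Triads of D minor (natural minor): Dm (i), Edim (ii°), F (III), Gm (iv), Am (v), Bb (VI), C (VII).
C minor (natural minor) shares 2: Gm, Bb.
G minor (natural minor) shares 4: Dm, F, Gm, Bb.
C# minor (harmonic minor) shares 0: none.
The most common triads (4) are shared with G minor.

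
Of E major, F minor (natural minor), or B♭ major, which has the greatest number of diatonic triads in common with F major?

Triads of F major: F major (I), G minor (ii), A minor (iii), B♭ major (IV), C major (V), D minor (vi), E diminished (vii°).
E major shares 0: none.
F minor (natural minor) shares 0: none.
B♭ major shares 4: F, Gm, B♭, Dm.
The most common triads (4) are shared with B♭ major.

B♭ major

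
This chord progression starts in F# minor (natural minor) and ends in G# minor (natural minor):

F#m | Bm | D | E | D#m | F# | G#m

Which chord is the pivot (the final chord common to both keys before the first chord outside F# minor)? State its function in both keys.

Chords diatonic to F# minor: F#m, G#dim, A, Bm, C#m, D, E.
Reading the progression, the first chord not in that set is D#m, so the modulation leaves F# minor there.
The chord immediately before D#m is E, which is diatonic to both keys: VII in F# minor and VI in G# minor.

E — VII in F# minor, VI in G# minor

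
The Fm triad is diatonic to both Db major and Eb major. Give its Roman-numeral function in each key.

iii in Db major; ii in Eb major

The scale of Db major is Db Eb F Gb Ab Bb C; F is degree 3, and the triad built there (F-Ab-C) is minor, so it is iii.
The scale of Eb major is Eb F G Ab Bb C D; F is degree 2, and the triad built there (F-Ab-C) is minor, so it is ii.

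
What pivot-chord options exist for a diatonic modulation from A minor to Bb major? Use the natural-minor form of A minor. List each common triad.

Triads in A minor (natural minor): Am (i), Bdim (ii°), C (III), Dm (iv), Em (v), F (VI), G (VII).
Triads in Bb major: Bb (I), Cm (ii), Dm (iii), Eb (IV), F (V), Gm (vi), Adim (vii°).
Shared triads with their functions: Dm (iv in A minor, iii in Bb major); F (VI in A minor, V in Bb major).

Dm, F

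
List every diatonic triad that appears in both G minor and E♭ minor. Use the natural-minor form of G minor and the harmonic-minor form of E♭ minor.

Triads in G minor (natural minor): Gm (i), Adim (ii°), B♭ (III), Cm (iv), Dm (v), E♭ (VI), F (VII).
Triads in E♭ minor (harmonic minor): E♭m (i), Fdim (ii°), G♭aug (III+), A♭m (iv), B♭ (V), C♭ (VI), Ddim (vii°).
Shared triads with their functions: B♭ (III in G minor, V in E♭ minor).

B♭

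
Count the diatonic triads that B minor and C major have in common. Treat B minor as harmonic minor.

Diatonic triads of B minor (harmonic minor): Bm (i), C♯dim (ii°), Daug (III+), Em (iv), F♯ (V), G (VI), A♯dim (vii°).
Diatonic triads of C major: C (I), Dm (ii), Em (iii), F (IV), G (V), Am (vi), Bdim (vii°).
Matching root and quality in both lists: Em, G.
That gives 2 common triads.

2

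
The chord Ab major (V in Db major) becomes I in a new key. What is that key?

Ab major

The numeral I denotes a major triad on scale degree 1. With Ab on degree 1, the tonic of the new key is Ab.
Degree 1 carries a major triad in major keys, so the destination is Ab major.
Check: the diatonic triads of Ab major are Ab (I), Bbm (ii), Cm (iii), Db (IV), Eb (V), Fm (vi), Gdim (vii°) — Ab major is indeed I.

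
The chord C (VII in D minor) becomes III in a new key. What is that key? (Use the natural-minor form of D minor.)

A minor

The numeral III denotes a major triad on scale degree 3. With C on degree 3, the tonic of the new key is A.
Degree 3 carries a major triad in natural-minor keys, so the destination is A minor.
Check: the diatonic triads of A minor (natural minor) are Am (i), Bdim (ii°), C (III), Dm (iv), Em (v), F (VI), G (VII) — C is indeed III.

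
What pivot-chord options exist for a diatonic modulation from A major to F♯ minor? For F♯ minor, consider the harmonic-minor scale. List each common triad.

Bm, D, F♯m, G♯dim

Triads in A major: A major (I), B minor (ii), C♯ minor (iii), D major (IV), E major (V), F♯ minor (vi), G♯ diminished (vii°).
Triads in F♯ minor (harmonic minor): F♯ minor (i), G♯ diminished (ii°), A augmented (III+), B minor (iv), C♯ major (V), D major (VI), E♯ diminished (vii°).
Shared triads with their functions: B minor (ii in A major, iv in F♯ minor); D major (IV in A major, VI in F♯ minor); F♯ minor (vi in A major, i in F♯ minor); G♯ diminished (vii° in A major, ii° in F♯ minor).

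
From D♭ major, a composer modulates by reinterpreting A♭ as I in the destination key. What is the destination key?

A♭ major

The numeral I denotes a major triad on scale degree 1. With A♭ on degree 1, the tonic of the new key is A♭.
Degree 1 carries a major triad in major keys, so the destination is A♭ major.
Check: the diatonic triads of A♭ major are A♭ (I), B♭m (ii), Cm (iii), D♭ (IV), E♭ (V), Fm (vi), Gdim (vii°) — A♭ is indeed I.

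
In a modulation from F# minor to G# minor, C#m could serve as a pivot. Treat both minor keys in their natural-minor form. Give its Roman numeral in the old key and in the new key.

v in F# minor; iv in G# minor

The scale of F# minor (natural minor) is F# G# A B C# D E; C# is degree 5, and the triad built there (C#-E-G#) is minor, so it is v.
The scale of G# minor (natural minor) is G# A# B C# D# E F#; C# is degree 4, and the triad built there (C#-E-G#) is minor, so it is iv.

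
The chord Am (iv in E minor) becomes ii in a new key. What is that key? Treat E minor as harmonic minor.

The numeral ii denotes a minor triad on scale degree 2. With A on degree 2, the tonic of the new key is G.
Degree 2 carries a minor triad in major keys, so the destination is G major.
Check: the diatonic triads of G major are G (I), Am (ii), Bm (iii), C (IV), D (V), Em (vi), F♯dim (vii°) — Am is indeed ii.

G major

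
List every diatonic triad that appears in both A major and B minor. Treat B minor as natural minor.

A, Bm, D, F#m

Triads in A major: A (I), Bm (ii), C#m (iii), D (IV), E (V), F#m (vi), G#dim (vii°).
Triads in B minor (natural minor): Bm (i), C#dim (ii°), D (III), Em (iv), F#m (v), G (VI), A (VII).
Shared triads with their functions: A (I in A major, VII in B minor); Bm (ii in A major, i in B minor); D (IV in A major, III in B minor); F#m (vi in A major, v in B minor).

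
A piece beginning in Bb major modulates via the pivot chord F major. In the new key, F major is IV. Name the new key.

The numeral IV denotes a major triad on scale degree 4. With F on degree 4, the tonic of the new key is C.
Degree 4 carries a major triad in major keys, so the destination is C major.
Check: the diatonic triads of C major are C (I), Dm (ii), Em (iii), F (IV), G (V), Am (vi), Bdim (vii°) — F major is indeed IV.

C major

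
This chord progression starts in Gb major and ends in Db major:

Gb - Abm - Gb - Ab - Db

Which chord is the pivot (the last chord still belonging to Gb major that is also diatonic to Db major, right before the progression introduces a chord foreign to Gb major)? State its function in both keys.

Gb — I in Gb major, IV in Db major

Chords diatonic to Gb major: Gb, Abm, Bbm, Cb, Db, Ebm, Fdim.
Reading the progression, the first chord not in that set is Ab, so the modulation leaves Gb major there.
The chord immediately before Ab is Gb, which is diatonic to both keys: I in Gb major and IV in Db major.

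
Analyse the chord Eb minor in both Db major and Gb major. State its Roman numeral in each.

The scale of Db major is Db Eb F Gb Ab Bb C; Eb is degree 2, and the triad built there (Eb-Gb-Bb) is minor, so it is ii.
The scale of Gb major is Gb Ab Bb Cb Db Eb F; Eb is degree 6, and the triad built there (Eb-Gb-Bb) is minor, so it is vi.

ii in Db major; vi in Gb major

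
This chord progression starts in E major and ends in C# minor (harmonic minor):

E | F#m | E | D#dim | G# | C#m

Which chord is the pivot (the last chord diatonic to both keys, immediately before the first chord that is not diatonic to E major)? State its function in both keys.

Chords diatonic to E major: E, F#m, G#m, A, B, C#m, D#dim.
Reading the progression, the first chord not in that set is G#, so the modulation leaves E major there.
The chord immediately before G# is D#dim, which is diatonic to both keys: vii° in E major and ii° in C# minor.

D#dim — vii° in E major, ii° in C# minor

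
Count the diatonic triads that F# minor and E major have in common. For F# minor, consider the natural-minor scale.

4

Diatonic triads of F# minor (natural minor): F#m (i), G#dim (ii°), A (III), Bm (iv), C#m (v), D (VI), E (VII).
Diatonic triads of E major: E (I), F#m (ii), G#m (iii), A (IV), B (V), C#m (vi), D#dim (vii°).
Matching root and quality in both lists: F#m, A, C#m, E.
That gives 4 common triads.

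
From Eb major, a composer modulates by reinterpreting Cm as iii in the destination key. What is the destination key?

Ab major

The numeral iii denotes a minor triad on scale degree 3. With C on degree 3, the tonic of the new key is Ab.
Degree 3 carries a minor triad in major keys, so the destination is Ab major.
Check: the diatonic triads of Ab major are Ab (I), Bbm (ii), Cm (iii), Db (IV), Eb (V), Fm (vi), Gdim (vii°) — Cm is indeed iii.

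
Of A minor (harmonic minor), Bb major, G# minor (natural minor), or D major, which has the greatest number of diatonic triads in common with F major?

Bb major

Triads of F major: F major (I), G minor (ii), A minor (iii), Bb major (IV), C major (V), D minor (vi), E diminished (vii°).
A minor (harmonic minor) shares 3: F, Am, Dm.
Bb major shares 4: F, Gm, Bb, Dm.
G# minor (natural minor) shares 0: none.
D major shares 0: none.
The most common triads (4) are shared with Bb major.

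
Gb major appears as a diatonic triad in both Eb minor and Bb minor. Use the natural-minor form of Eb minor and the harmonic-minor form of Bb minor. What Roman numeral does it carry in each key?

The scale of Eb minor (natural minor) is Eb F Gb Ab Bb Cb Db; Gb is degree 3, and the triad built there (Gb-Bb-Db) is major, so it is III.
The scale of Bb minor (harmonic minor) is Bb C Db Eb F Gb A; Gb is degree 6, and the triad built there (Gb-Bb-Db) is major, so it is VI.

III in Eb minor; VI in Bb minor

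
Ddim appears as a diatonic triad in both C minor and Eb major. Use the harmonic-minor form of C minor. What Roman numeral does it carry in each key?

The scale of C minor (harmonic minor) is C D Eb F G Ab B; D is degree 2, and the triad built there (D-F-Ab) is diminished, so it is ii°.
The scale of Eb major is Eb F G Ab Bb C D; D is degree 7, and the triad built there (D-F-Ab) is diminished, so it is vii°.

ii° in C minor; vii° in Eb major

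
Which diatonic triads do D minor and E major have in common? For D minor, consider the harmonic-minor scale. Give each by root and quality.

A

Triads in D minor (harmonic minor): D minor (i), E diminished (ii°), F augmented (III+), G minor (iv), A major (V), Bb major (VI), C# diminished (vii°).
Triads in E major: E major (I), F# minor (ii), G# minor (iii), A major (IV), B major (V), C# minor (vi), D# diminished (vii°).
Shared triads with their functions: A major (V in D minor, IV in E major).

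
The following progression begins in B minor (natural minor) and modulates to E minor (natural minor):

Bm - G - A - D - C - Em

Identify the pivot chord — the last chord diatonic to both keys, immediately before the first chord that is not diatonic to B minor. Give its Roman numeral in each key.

D — III in B minor, VII in E minor

Chords diatonic to B minor: Bm, C#dim, D, Em, F#m, G, A.
Reading the progression, the first chord not in that set is C, so the modulation leaves B minor there.
The chord immediately before C is D, which is diatonic to both keys: III in B minor and VII in E minor.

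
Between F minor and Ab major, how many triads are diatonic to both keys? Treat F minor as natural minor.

Diatonic triads of F minor (natural minor): F minor (i), G diminished (ii°), Ab major (III), Bb minor (iv), C minor (v), Db major (VI), Eb major (VII).
Diatonic triads of Ab major: Ab major (I), Bb minor (ii), C minor (iii), Db major (IV), Eb major (V), F minor (vi), G diminished (vii°).
Matching root and quality in both lists: F minor, G diminished, Ab major, Bb minor, C minor, Db major, Eb major.
That gives 7 common triads.

7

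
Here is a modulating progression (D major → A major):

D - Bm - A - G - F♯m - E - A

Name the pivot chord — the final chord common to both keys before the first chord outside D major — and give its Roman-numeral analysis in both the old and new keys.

F♯m — iii in D major, vi in A major

Chords diatonic to D major: D, Em, F♯m, G, A, Bm, C♯dim.
Reading the progression, the first chord not in that set is E, so the modulation leaves D major there.
The chord immediately before E is F♯m, which is diatonic to both keys: iii in D major and vi in A major.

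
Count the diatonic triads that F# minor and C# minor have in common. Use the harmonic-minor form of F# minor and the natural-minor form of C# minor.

Diatonic triads of F# minor (harmonic minor): F# minor (i), G# diminished (ii°), A augmented (III+), B minor (iv), C# major (V), D major (VI), E# diminished (vii°).
Diatonic triads of C# minor (natural minor): C# minor (i), D# diminished (ii°), E major (III), F# minor (iv), G# minor (v), A major (VI), B major (VII).
Matching root and quality in both lists: F# minor.
That gives 1 common triad.

1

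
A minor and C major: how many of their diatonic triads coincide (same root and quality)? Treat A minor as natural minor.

Diatonic triads of A minor (natural minor): Am (i), Bdim (ii°), C (III), Dm (iv), Em (v), F (VI), G (VII).
Diatonic triads of C major: C (I), Dm (ii), Em (iii), F (IV), G (V), Am (vi), Bdim (vii°).
Matching root and quality in both lists: Am, Bdim, C, Dm, Em, F, G.
That gives 7 common triads.

7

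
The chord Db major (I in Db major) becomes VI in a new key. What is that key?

The numeral VI denotes a major triad on scale degree 6. With Db on degree 6, the tonic of the new key is F.
Degree 6 carries a major triad in minor keys, so the destination is F minor.
Check: the diatonic triads of F minor (natural minor) are Fm (i), Gdim (ii°), Ab (III), Bbm (iv), Cm (v), Db (VI), Eb (VII) — Db major is indeed VI.

F minor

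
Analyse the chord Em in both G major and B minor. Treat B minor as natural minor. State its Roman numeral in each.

The scale of G major is G A B C D E F#; E is degree 6, and the triad built there (E-G-B) is minor, so it is vi.
The scale of B minor (natural minor) is B C# D E F# G A; E is degree 4, and the triad built there (E-G-B) is minor, so it is iv.

vi in G major; iv in B minor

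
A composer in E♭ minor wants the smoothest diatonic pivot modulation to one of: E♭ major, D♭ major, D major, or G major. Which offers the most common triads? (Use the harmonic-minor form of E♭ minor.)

Triads of E♭ minor (harmonic minor): E♭m (i), Fdim (ii°), G♭aug (III+), A♭m (iv), B♭ (V), C♭ (VI), Ddim (vii°).
E♭ major shares 2: B♭, Ddim.
D♭ major shares 1: E♭m.
D major shares 0: none.
G major shares 0: none.
The most common triads (2) are shared with E♭ major.

E♭ major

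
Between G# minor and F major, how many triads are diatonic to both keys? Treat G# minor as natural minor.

0

Diatonic triads of G# minor (natural minor): G# minor (i), A# diminished (ii°), B major (III), C# minor (iv), D# minor (v), E major (VI), F# major (VII).
Diatonic triads of F major: F major (I), G minor (ii), A minor (iii), Bb major (IV), C major (V), D minor (vi), E diminished (vii°).
No triad has the same root and quality in both keys.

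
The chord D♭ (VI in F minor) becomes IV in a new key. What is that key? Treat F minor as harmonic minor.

A♭ major

The numeral IV denotes a major triad on scale degree 4. With D♭ on degree 4, the tonic of the new key is A♭.
Degree 4 carries a major triad in major keys, so the destination is A♭ major.
Check: the diatonic triads of A♭ major are A♭ (I), B♭m (ii), Cm (iii), D♭ (IV), E♭ (V), Fm (vi), Gdim (vii°) — D♭ is indeed IV.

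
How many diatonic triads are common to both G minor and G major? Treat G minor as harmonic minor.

Diatonic triads of G minor (harmonic minor): Gm (i), Adim (ii°), Bbaug (III+), Cm (iv), D (V), Eb (VI), F#dim (vii°).
Diatonic triads of G major: G (I), Am (ii), Bm (iii), C (IV), D (V), Em (vi), F#dim (vii°).
Matching root and quality in both lists: D, F#dim.
That gives 2 common triads.

2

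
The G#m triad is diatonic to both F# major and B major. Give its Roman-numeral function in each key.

The scale of F# major is F# G# A# B C# D# E#; G# is degree 2, and the triad built there (G#-B-D#) is minor, so it is ii.
The scale of B major is B C# D# E F# G# A#; G# is degree 6, and the triad built there (G#-B-D#) is minor, so it is vi.

ii in F# major; vi in B major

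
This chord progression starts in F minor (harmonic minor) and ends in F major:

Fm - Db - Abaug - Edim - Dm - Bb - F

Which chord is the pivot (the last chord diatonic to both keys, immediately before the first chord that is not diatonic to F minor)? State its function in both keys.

Chords diatonic to F minor: Fm, Gdim, Abaug, Bbm, C, Db, Edim.
Reading the progression, the first chord not in that set is Dm, so the modulation leaves F minor there.
The chord immediately before Dm is Edim, which is diatonic to both keys: vii° in F minor and vii° in F major.

Edim — vii° in F minor, vii° in F major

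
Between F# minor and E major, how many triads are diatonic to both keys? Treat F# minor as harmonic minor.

Diatonic triads of F# minor (harmonic minor): F#m (i), G#dim (ii°), Aaug (III+), Bm (iv), C# (V), D (VI), E#dim (vii°).
Diatonic triads of E major: E (I), F#m (ii), G#m (iii), A (IV), B (V), C#m (vi), D#dim (vii°).
Matching root and quality in both lists: F#m.
That gives 1 common triad.

1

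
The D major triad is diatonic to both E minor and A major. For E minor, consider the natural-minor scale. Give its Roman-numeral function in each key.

The scale of E minor (natural minor) is E F♯ G A B C D; D is degree 7, and the triad built there (D-F♯-A) is major, so it is VII.
The scale of A major is A B C♯ D E F♯ G♯; D is degree 4, and the triad built there (D-F♯-A) is major, so it is IV.

VII in E minor; IV in A major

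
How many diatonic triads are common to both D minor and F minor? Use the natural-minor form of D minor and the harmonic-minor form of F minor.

2

Diatonic triads of D minor (natural minor): Dm (i), Edim (ii°), F (III), Gm (iv), Am (v), Bb (VI), C (VII).
Diatonic triads of F minor (harmonic minor): Fm (i), Gdim (ii°), Abaug (III+), Bbm (iv), C (V), Db (VI), Edim (vii°).
Matching root and quality in both lists: Edim, C.
That gives 2 common triads.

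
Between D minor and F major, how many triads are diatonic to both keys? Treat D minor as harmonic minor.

4

Diatonic triads of D minor (harmonic minor): Dm (i), Edim (ii°), Faug (III+), Gm (iv), A (V), B♭ (VI), C♯dim (vii°).
Diatonic triads of F major: F (I), Gm (ii), Am (iii), B♭ (IV), C (V), Dm (vi), Edim (vii°).
Matching root and quality in both lists: Dm, Edim, Gm, B♭.
That gives 4 common triads.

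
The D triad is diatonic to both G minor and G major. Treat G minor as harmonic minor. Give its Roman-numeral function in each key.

The scale of G minor (harmonic minor) is G A Bb C D Eb F#; D is degree 5, and the triad built there (D-F#-A) is major, so it is V.
The scale of G major is G A B C D E F#; D is degree 5, and the triad built there (D-F#-A) is major, so it is V.

V in G minor; V in G major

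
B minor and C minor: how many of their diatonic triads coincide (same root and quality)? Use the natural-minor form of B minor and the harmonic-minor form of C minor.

Diatonic triads of B minor (natural minor): Bm (i), C#dim (ii°), D (III), Em (iv), F#m (v), G (VI), A (VII).
Diatonic triads of C minor (harmonic minor): Cm (i), Ddim (ii°), Ebaug (III+), Fm (iv), G (V), Ab (VI), Bdim (vii°).
Matching root and quality in both lists: G.
That gives 1 common triad.

1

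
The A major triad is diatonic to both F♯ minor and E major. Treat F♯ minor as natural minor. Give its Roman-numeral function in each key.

The scale of F♯ minor (natural minor) is F♯ G♯ A B C♯ D E; A is degree 3, and the triad built there (A-C♯-E) is major, so it is III.
The scale of E major is E F♯ G♯ A B C♯ D♯; A is degree 4, and the triad built there (A-C♯-E) is major, so it is IV.

III in F♯ minor; IV in E major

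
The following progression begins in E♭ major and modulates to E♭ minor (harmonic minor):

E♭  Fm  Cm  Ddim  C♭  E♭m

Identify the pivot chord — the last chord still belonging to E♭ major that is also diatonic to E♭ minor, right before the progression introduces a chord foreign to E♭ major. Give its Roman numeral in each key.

Chords diatonic to E♭ major: E♭, Fm, Gm, A♭, B♭, Cm, Ddim.
Reading the progression, the first chord not in that set is C♭, so the modulation leaves E♭ major there.
The chord immediately before C♭ is Ddim, which is diatonic to both keys: vii° in E♭ major and vii° in E♭ minor.

Ddim — vii° in E♭ major, vii° in E♭ minor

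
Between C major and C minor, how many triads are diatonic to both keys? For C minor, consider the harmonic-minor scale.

Diatonic triads of C major: C (I), Dm (ii), Em (iii), F (IV), G (V), Am (vi), Bdim (vii°).
Diatonic triads of C minor (harmonic minor): Cm (i), Ddim (ii°), E♭aug (III+), Fm (iv), G (V), A♭ (VI), Bdim (vii°).
Matching root and quality in both lists: G, Bdim.
That gives 2 common triads.

2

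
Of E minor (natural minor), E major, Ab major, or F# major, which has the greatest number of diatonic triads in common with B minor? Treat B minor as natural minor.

Triads of B minor (natural minor): B minor (i), C# diminished (ii°), D major (III), E minor (iv), F# minor (v), G major (VI), A major (VII).
E minor (natural minor) shares 4: Bm, D, Em, G.
E major shares 2: F#m, A.
Ab major shares 0: none.
F# major shares 0: none.
The most common triads (4) are shared with E minor.

E minor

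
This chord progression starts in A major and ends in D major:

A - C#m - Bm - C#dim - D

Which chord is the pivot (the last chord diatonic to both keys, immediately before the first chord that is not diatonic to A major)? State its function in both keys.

Bm — ii in A major, vi in D major

Chords diatonic to A major: A, Bm, C#m, D, E, F#m, G#dim.
Reading the progression, the first chord not in that set is C#dim, so the modulation leaves A major there.
The chord immediately before C#dim is Bm, which is diatonic to both keys: ii in A major and vi in D major.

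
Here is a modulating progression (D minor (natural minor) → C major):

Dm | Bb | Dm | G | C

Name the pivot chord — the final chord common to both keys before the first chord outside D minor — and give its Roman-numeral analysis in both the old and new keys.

Chords diatonic to D minor: Dm, Edim, F, Gm, Am, Bb, C.
Reading the progression, the first chord not in that set is G, so the modulation leaves D minor there.
The chord immediately before G is Dm, which is diatonic to both keys: i in D minor and ii in C major.

Dm — i in D minor, ii in C major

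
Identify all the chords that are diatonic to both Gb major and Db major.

Triads in Gb major: Gb (I), Abm (ii), Bbm (iii), Cb (IV), Db (V), Ebm (vi), Fdim (vii°).
Triads in Db major: Db (I), Ebm (ii), Fm (iii), Gb (IV), Ab (V), Bbm (vi), Cdim (vii°).
Shared triads with their functions: Gb (I in Gb major, IV in Db major); Bbm (iii in Gb major, vi in Db major); Db (V in Gb major, I in Db major); Ebm (vi in Gb major, ii in Db major).

Gb, Bbm, Db, Ebm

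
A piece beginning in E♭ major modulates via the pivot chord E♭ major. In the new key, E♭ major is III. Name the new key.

C minor

The numeral III denotes a major triad on scale degree 3. With E♭ on degree 3, the tonic of the new key is C.
Degree 3 carries a major triad in natural-minor keys, so the destination is C minor.
Check: the diatonic triads of C minor (natural minor) are Cm (i), Ddim (ii°), E♭ (III), Fm (iv), Gm (v), A♭ (VI), B♭ (VII) — E♭ major is indeed III.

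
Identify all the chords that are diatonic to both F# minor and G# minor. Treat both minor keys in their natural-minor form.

Triads in F# minor (natural minor): F#m (i), G#dim (ii°), A (III), Bm (iv), C#m (v), D (VI), E (VII).
Triads in G# minor (natural minor): G#m (i), A#dim (ii°), B (III), C#m (iv), D#m (v), E (VI), F# (VII).
Shared triads with their functions: C#m (v in F# minor, iv in G# minor); E (VII in F# minor, VI in G# minor).

C#m, E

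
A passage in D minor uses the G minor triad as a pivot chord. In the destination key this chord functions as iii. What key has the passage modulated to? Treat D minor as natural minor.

Eb major

The numeral iii denotes a minor triad on scale degree 3. With G on degree 3, the tonic of the new key is Eb.
Degree 3 carries a minor triad in major keys, so the destination is Eb major.
Check: the diatonic triads of Eb major are Eb (I), Fm (ii), Gm (iii), Ab (IV), Bb (V), Cm (vi), Ddim (vii°) — G minor is indeed iii.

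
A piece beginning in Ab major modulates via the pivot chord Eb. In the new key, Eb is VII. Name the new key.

The numeral VII denotes a major triad on scale degree 7. With Eb on degree 7, the tonic of the new key is F.
Degree 7 carries a major triad in natural-minor keys, so the destination is F minor.
Check: the diatonic triads of F minor (natural minor) are Fm (i), Gdim (ii°), Ab (III), Bbm (iv), Cm (v), Db (VI), Eb (VII) — Eb is indeed VII.

F minor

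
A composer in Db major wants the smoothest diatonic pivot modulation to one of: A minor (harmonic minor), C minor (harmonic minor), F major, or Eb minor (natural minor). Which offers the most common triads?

Triads of Db major: Db (I), Ebm (ii), Fm (iii), Gb (IV), Ab (V), Bbm (vi), Cdim (vii°).
A minor (harmonic minor) shares 0: none.
C minor (harmonic minor) shares 2: Fm, Ab.
F major shares 0: none.
Eb minor (natural minor) shares 4: Db, Ebm, Gb, Bbm.
The most common triads (4) are shared with Eb minor.

Eb minor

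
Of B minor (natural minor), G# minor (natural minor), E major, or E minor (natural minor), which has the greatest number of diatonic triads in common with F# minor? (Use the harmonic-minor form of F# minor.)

Triads of F# minor (harmonic minor): F# minor (i), G# diminished (ii°), A augmented (III+), B minor (iv), C# major (V), D major (VI), E# diminished (vii°).
B minor (natural minor) shares 3: F#m, Bm, D.
G# minor (natural minor) shares 0: none.
E major shares 1: F#m.
E minor (natural minor) shares 2: Bm, D.
The most common triads (3) are shared with B minor.

B minor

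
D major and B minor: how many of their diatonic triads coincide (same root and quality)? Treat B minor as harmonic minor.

4

Diatonic triads of D major: D (I), Em (ii), F#m (iii), G (IV), A (V), Bm (vi), C#dim (vii°).
Diatonic triads of B minor (harmonic minor): Bm (i), C#dim (ii°), Daug (III+), Em (iv), F# (V), G (VI), A#dim (vii°).
Matching root and quality in both lists: Em, G, Bm, C#dim.
That gives 4 common triads.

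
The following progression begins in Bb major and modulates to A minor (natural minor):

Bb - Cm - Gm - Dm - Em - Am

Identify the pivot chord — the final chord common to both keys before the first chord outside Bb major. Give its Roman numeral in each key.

Dm — iii in Bb major, iv in A minor

Chords diatonic to Bb major: Bb, Cm, Dm, Eb, F, Gm, Adim.
Reading the progression, the first chord not in that set is Em, so the modulation leaves Bb major there.
The chord immediately before Em is Dm, which is diatonic to both keys: iii in Bb major and iv in A minor.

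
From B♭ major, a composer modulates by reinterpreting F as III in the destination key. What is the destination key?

D minor

The numeral III denotes a major triad on scale degree 3. With F on degree 3, the tonic of the new key is D.
Degree 3 carries a major triad in natural-minor keys, so the destination is D minor.
Check: the diatonic triads of D minor (natural minor) are Dm (i), Edim (ii°), F (III), Gm (iv), Am (v), B♭ (VI), C (VII) — F is indeed III.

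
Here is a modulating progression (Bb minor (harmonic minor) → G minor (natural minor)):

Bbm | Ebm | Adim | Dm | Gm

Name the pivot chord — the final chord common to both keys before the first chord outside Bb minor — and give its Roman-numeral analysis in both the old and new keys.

Adim — vii° in Bb minor, ii° in G minor

Chords diatonic to Bb minor: Bbm, Cdim, Dbaug, Ebm, F, Gb, Adim.
Reading the progression, the first chord not in that set is Dm, so the modulation leaves Bb minor there.
The chord immediately before Dm is Adim, which is diatonic to both keys: vii° in Bb minor and ii° in G minor.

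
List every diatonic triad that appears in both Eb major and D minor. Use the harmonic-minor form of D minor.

Triads in Eb major: Eb major (I), F minor (ii), G minor (iii), Ab major (IV), Bb major (V), C minor (vi), D diminished (vii°).
Triads in D minor (harmonic minor): D minor (i), E diminished (ii°), F augmented (III+), G minor (iv), A major (V), Bb major (VI), C# diminished (vii°).
Shared triads with their functions: G minor (iii in Eb major, iv in D minor); Bb major (V in Eb major, VI in D minor).

Gm, Bb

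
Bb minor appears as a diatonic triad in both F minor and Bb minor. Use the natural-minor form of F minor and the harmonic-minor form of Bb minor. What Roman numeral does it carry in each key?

The scale of F minor (natural minor) is F G Ab Bb C Db Eb; Bb is degree 4, and the triad built there (Bb-Db-F) is minor, so it is iv.
The scale of Bb minor (harmonic minor) is Bb C Db Eb F Gb A; Bb is degree 1, and the triad built there (Bb-Db-F) is minor, so it is i.

iv in F minor; i in Bb minor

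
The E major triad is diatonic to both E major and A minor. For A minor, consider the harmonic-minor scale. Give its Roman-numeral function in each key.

I in E major; V in A minor

The scale of E major is E F♯ G♯ A B C♯ D♯; E is degree 1, and the triad built there (E-G♯-B) is major, so it is I.
The scale of A minor (harmonic minor) is A B C D E F G♯; E is degree 5, and the triad built there (E-G♯-B) is major, so it is V.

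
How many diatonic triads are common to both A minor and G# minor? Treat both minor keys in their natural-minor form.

0

Diatonic triads of A minor (natural minor): Am (i), Bdim (ii°), C (III), Dm (iv), Em (v), F (VI), G (VII).
Diatonic triads of G# minor (natural minor): G#m (i), A#dim (ii°), B (III), C#m (iv), D#m (v), E (VI), F# (VII).
No triad has the same root and quality in both keys.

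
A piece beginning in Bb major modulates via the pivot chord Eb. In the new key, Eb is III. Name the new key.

C minor

The numeral III denotes a major triad on scale degree 3. With Eb on degree 3, the tonic of the new key is C.
Degree 3 carries a major triad in natural-minor keys, so the destination is C minor.
Check: the diatonic triads of C minor (natural minor) are Cm (i), Ddim (ii°), Eb (III), Fm (iv), Gm (v), Ab (VI), Bb (VII) — Eb is indeed III.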